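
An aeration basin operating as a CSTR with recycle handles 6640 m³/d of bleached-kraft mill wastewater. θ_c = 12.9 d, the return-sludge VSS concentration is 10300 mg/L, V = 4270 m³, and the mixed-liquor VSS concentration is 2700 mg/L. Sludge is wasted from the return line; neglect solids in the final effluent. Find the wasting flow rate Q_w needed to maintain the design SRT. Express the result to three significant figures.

θ_c = V·X/(Q_w·X_r) when wasting from the recycle, so Q_w = V·X/(θ_c·X_r) = 4270 × 2700 / (12.9 × 10300) = 86.77 m³/d.

Q_w ≈ 86.8 m³/d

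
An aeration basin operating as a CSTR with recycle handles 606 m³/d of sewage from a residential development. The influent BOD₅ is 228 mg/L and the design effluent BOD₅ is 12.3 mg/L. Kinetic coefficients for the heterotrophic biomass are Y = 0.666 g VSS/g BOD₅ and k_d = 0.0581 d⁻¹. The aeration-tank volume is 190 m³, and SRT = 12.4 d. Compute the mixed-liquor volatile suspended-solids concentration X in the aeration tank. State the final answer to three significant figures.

X = Y·Q·ΔS·θ_c / [V·(1 + k_d θ_c)] = 0.666 × 606 × (228 − 12.3) × 12.4 / [190 × (1 + 0.0581 × 12.4)] = 3302 mg/L.

X ≈ 3300 mg/L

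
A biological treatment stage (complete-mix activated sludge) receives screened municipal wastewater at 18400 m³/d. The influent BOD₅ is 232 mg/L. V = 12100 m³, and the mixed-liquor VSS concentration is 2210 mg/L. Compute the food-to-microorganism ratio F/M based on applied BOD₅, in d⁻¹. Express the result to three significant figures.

F/M = applied load / biomass = Q·S₀/(V·X) = 18400 × 232 / (12100 × 2210) = 0.1596 d⁻¹.

F/M ≈ 0.160 d⁻¹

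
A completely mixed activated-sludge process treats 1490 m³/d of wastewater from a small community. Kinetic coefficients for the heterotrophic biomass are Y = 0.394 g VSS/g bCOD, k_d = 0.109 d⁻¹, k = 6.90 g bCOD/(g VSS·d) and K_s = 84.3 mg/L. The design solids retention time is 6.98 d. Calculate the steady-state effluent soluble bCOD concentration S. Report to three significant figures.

From the Monod/SRT balance for a CMAS, S = K_s·(1+k_d θ_c)/[θ_c·(Y k − k_d) − 1] = 84.3 × (1 + 0.109 × 6.98) / [6.98 × (0.394 × 6.90 − 0.109) − 1] = 148.4 / 17.22 = 8.623 mg/L.

S ≈ 8.62 mg/L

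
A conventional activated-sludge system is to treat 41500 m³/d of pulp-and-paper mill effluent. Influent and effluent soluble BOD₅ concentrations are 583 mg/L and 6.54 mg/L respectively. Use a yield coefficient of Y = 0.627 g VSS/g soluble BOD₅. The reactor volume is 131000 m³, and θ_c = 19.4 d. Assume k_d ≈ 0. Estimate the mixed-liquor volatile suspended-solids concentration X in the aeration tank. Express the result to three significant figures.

From V·X = Y·Q·(S₀ − S)·θ_c (decay neglected): X = 0.627 × 41500 × (583 − 6.54) × 19.4 / 131000 = 2221 mg/L.

X ≈ 2220 mg/L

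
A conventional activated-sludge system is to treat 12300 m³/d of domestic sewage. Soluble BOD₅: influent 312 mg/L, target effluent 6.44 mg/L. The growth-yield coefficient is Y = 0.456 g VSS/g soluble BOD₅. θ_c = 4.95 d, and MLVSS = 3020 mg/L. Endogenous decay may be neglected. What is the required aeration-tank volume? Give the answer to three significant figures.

V·X = Y·Q·ΔS·θ_c gives V = 0.456 × 12300 × (312 − 6.44) × 4.95 / 3020 = 2809 m³.

V ≈ 2810 m³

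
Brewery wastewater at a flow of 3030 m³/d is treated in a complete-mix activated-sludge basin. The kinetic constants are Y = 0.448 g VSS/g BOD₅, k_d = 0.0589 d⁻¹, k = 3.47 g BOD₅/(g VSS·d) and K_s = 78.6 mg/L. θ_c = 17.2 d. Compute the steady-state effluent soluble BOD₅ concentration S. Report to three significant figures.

S ≈ 6.40 mg/L

Effluent substrate depends only on kinetics and SRT: S = K_s(1 + k_d θ_c) / [θ_c(Yk − k_d) − 1] = 78.6 × (1 + 0.0589 × 17.2) / [17.2 × (0.448 × 3.47 − 0.0589) − 1] = 158.2 / 24.73 = 6.399 mg/L.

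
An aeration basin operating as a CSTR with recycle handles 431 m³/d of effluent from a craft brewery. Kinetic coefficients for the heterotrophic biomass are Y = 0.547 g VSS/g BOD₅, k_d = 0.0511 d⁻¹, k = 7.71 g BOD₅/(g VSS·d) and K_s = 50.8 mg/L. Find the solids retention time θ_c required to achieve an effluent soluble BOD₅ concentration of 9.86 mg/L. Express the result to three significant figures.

θ_c ≈ 1.58 d

From 1/θ_c = Y·k·S/(K_s + S) − k_d: Y·k·S/(K_s+S) = 0.547 × 7.71 × 9.86 / (50.8 + 9.86) = 0.6855 d⁻¹.
1/θ_c = 0.6855 − 0.0511 = 0.6344 d⁻¹, so θ_c = 1.576 d.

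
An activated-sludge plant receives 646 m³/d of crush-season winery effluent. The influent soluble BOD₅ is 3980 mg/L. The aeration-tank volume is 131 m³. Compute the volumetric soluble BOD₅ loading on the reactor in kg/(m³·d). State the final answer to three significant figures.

L_v = Q S₀ / V = 646 × 3980 × 10⁻³ / 131.0 = 19.63 kg/(m³·d).

L_v ≈ 19.6 kg soluble BOD₅/(m³·d)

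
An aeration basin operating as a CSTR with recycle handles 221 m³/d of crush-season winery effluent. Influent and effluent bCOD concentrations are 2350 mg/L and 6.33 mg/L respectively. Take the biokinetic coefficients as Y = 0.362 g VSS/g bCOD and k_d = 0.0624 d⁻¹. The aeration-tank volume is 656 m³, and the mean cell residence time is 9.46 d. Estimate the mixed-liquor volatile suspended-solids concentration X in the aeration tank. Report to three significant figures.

X = Y·Q·ΔS·θ_c / [V·(1 + k_d θ_c)] = 0.362 × 221 × (2350 − 6.33) × 9.46 / [656 × (1 + 0.0624 × 9.46)] = 1700 mg/L.

X ≈ 1700 mg/L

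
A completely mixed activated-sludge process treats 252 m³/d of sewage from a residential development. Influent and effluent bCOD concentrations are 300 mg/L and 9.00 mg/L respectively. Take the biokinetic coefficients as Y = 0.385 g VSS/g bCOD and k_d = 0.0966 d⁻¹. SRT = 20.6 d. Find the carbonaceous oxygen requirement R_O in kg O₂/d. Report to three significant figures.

Correct the yield for decay: Y_obs = Y/(1 + k_d θ_c) = 0.385 / (1 + 0.0966 × 20.6) = 0.385 / 2.990 = 0.1288.
Mass of bCOD removed per day: Q(S₀ − S) = 252 × 291.0 g/m³ = 73.33 kg/d.
P_X = Y_obs·Q·(S₀ − S) = 0.1288 × 73.33 = 9.443 kg VSS/d.
R_O = Q·(S₀ − S) − 1.42·P_X = 73.33 − 1.42 × 9.443 = 59.92 kg O₂/d.

R_O ≈ 59.9 kg O₂/d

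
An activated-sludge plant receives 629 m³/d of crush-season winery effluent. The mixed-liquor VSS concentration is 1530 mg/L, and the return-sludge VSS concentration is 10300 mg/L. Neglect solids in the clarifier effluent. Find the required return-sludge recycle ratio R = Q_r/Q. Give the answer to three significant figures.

R ≈ 0.174

Solids balance on the clarifier gives (1+R)X = R·X_r, so R = X/(X_r − X) = 1530 / (10300 − 1530) = 0.1745.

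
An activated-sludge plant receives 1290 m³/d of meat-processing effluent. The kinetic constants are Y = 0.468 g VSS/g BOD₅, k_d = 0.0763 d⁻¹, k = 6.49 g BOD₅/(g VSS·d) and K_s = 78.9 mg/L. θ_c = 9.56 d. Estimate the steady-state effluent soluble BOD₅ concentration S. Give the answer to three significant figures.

From the Monod/SRT balance for a CMAS, S = K_s·(1+k_d θ_c)/[θ_c·(Y k − k_d) − 1] = 78.9 × (1 + 0.0763 × 9.56) / [9.56 × (0.468 × 6.49 − 0.0763) − 1] = 136.5 / 27.31 = 4.997 mg/L.

S ≈ 5.00 mg/L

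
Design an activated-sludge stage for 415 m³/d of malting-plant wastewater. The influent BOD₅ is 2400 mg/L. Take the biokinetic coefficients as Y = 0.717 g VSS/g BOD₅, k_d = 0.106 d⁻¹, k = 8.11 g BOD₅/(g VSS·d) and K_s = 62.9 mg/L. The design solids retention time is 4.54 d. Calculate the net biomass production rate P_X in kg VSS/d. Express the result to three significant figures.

P_X ≈ 481 kg VSS/d

Effluent substrate depends only on kinetics and SRT: S = K_s(1 + k_d θ_c) / [θ_c(Yk − k_d) − 1] = 62.9 × (1 + 0.106 × 4.54) / [4.54 × (0.717 × 8.11 − 0.106) − 1] = 93.17 / 24.92 = 3.739 mg/L.
The observed yield is Y_obs = Y/(1 + k_d·θ_c) = 0.717 / (1 + 0.106 × 4.54) = 0.717 / 1.481 = 0.4841 g VSS per g BOD₅ removed.
Q·(S₀ − S) = 415 × (2400 − 3.74) × 10⁻³ = 994.4 kg/d removed.
Net biomass production P_X = Y_obs × Q·(S₀ − S) = 0.4841 × 994.4 = 481.4 kg VSS/d.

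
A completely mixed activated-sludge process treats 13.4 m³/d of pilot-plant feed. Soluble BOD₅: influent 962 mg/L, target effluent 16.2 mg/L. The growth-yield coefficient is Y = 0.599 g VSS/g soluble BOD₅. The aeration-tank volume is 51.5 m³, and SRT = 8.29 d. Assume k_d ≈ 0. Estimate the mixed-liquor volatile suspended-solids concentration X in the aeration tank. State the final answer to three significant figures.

X ≈ 1220 mg/L

Without decay, X = Y Q (S₀−S) θ_c / V = 0.599 × 13.4 × (962 − 16.2) × 8.29 / 51.5 = 1222 mg/L.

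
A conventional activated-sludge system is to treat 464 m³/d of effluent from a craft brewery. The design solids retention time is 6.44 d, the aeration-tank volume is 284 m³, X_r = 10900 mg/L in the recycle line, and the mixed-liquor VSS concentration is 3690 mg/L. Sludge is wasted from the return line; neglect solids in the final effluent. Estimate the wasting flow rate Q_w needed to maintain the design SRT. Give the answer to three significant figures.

Wasting from the return line (neglecting effluent solids): Q_w = V·X / (θ_c·X_r) = 284.0 × 3690 / (6.44 × 10900) = 14.93 m³/d.

Q_w ≈ 14.9 m³/d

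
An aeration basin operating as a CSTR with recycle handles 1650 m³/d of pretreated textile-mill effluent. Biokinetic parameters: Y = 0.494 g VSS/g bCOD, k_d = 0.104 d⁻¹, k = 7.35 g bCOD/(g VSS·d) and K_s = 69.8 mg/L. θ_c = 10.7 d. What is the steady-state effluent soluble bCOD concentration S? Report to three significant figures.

Effluent substrate depends only on kinetics and SRT: S = K_s(1 + k_d θ_c) / [θ_c(Yk − k_d) − 1] = 69.8 × (1 + 0.104 × 10.7) / [10.7 × (0.494 × 7.35 − 0.104) − 1] = 147.5 / 36.74 = 4.014 mg/L.

S ≈ 4.01 mg/L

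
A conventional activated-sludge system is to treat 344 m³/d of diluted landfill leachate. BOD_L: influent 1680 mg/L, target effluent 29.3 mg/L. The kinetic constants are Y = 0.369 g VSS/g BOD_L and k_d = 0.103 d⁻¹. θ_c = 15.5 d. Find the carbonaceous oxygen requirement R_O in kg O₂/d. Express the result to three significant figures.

R_O ≈ 453 kg O₂/d

Correct the yield for decay: Y_obs = Y/(1 + k_d θ_c) = 0.369 / (1 + 0.103 × 15.5) = 0.369 / 2.596 = 0.1421.
Substrate removed = Q·(S₀ − S) = 344 m³/d × (1680 − 29.3) g/m³ = 5.68×10^5 g/d = 567.8 kg/d.
Biomass synthesised: P_X = Y_obs × 567.8 = 80.70 kg VSS/d.
R_O = Q·ΔS − 1.42 P_X = 567.8 − 114.6 = 453.2 kg O₂/d.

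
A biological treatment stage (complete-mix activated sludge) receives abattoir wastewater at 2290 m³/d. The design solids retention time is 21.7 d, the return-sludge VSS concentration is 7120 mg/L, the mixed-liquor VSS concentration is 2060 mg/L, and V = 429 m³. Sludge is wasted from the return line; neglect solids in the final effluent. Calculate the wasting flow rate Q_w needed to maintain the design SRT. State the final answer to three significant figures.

Q_w ≈ 5.72 m³/d

Wasting from the return line (neglecting effluent solids): Q_w = V·X / (θ_c·X_r) = 429.0 × 2060 / (21.7 × 7120) = 5.720 m³/d.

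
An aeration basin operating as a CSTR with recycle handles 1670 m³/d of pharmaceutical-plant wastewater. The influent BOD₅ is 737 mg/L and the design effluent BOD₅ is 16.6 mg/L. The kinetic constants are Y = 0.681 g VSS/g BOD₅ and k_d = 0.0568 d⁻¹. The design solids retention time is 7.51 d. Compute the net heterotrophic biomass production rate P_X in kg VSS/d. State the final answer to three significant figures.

P_X ≈ 574 kg VSS/d

Correct the yield for decay: Y_obs = Y/(1 + k_d θ_c) = 0.681 / (1 + 0.0568 × 7.51) = 0.681 / 1.427 = 0.4774.
Substrate removed = Q·(S₀ − S) = 1670 m³/d × (737 − 16.6) g/m³ = 1.2×10^6 g/d = 1203 kg/d.
So the net sludge growth is P_X = 0.4774 × 1203 = 574.3 kg VSS/d.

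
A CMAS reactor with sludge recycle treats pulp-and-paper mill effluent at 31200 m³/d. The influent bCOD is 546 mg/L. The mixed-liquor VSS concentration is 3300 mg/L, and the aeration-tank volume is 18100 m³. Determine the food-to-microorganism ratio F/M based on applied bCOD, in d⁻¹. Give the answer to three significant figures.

F/M = Q·S₀ / (V·X) = 31200 × 546 / (18100 × 3300) = 0.2852 g bCOD·(g VSS·d)⁻¹.

F/M ≈ 0.285 d⁻¹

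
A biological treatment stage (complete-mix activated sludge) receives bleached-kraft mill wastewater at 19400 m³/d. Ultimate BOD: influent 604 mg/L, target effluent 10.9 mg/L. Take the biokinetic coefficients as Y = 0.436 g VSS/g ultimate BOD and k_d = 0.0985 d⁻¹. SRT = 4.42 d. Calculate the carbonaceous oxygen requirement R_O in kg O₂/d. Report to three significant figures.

Correct the yield for decay: Y_obs = Y/(1 + k_d θ_c) = 0.436 / (1 + 0.0985 × 4.42) = 0.436 / 1.435 = 0.3038.
ΔS = 604 − 10.9 = 593.1 mg/L, so the substrate removal rate is 19400 × 593.1/1000 = 11506 kg ultimate BOD/d.
P_X = Y_obs·Q·(S₀ − S) = 0.3038 × 11506 = 3495 kg VSS/d.
R_O = Q·(S₀ − S) − 1.42·P_X = 11506 − 1.42 × 3495 = 6543 kg O₂/d.

R_O ≈ 6540 kg O₂/d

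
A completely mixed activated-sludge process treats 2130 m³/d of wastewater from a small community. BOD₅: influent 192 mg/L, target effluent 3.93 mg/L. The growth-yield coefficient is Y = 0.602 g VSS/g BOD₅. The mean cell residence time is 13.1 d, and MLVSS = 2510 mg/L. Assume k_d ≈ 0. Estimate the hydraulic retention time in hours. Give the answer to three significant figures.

τ ≈ 14.2 h

With k_d = 0 the design equation reduces to V = Y Q (S₀−S) θ_c / X = 0.602 × 2130 × (192 − 3.93) × 13.1 / 2510 = 1259 m³.
Hydraulic retention time τ = V/Q = 1259 / 2130 = 0.5909 d = 14.18 h.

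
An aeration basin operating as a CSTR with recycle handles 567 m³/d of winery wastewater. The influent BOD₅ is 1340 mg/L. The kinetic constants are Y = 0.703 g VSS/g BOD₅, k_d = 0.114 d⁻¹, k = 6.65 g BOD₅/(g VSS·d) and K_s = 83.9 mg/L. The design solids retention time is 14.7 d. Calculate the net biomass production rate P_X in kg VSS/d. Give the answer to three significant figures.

P_X ≈ 199 kg VSS/d

For a completely mixed reactor with recycle the Lawrence–McCarty relation gives S = K_s·(1 + k_d·θ_c) / [θ_c·(Y·k − k_d) − 1] = 83.9 × (1 + 0.114 × 14.7) / [14.7 × (0.703 × 6.65 − 0.114) − 1] = 224.5 / 66.05 = 3.399 mg/L.
Correct the yield for decay: Y_obs = Y/(1 + k_d θ_c) = 0.703 / (1 + 0.114 × 14.7) = 0.703 / 2.676 = 0.2627.
Substrate removed = Q·(S₀ − S) = 567 m³/d × (1340 − 3.40) g/m³ = 7.58×10^5 g/d = 757.9 kg/d.
Biomass produced: P_X = Y_obs·Q·ΔS = 0.2627 × 757.9 ≈ 199.1 kg VSS/d.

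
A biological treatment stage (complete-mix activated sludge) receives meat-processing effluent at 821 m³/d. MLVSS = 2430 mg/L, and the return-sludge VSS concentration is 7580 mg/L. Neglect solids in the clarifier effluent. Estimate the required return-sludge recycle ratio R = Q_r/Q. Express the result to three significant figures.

R ≈ 0.472

Solids balance on the clarifier gives (1+R)X = R·X_r, so R = X/(X_r − X) = 2430 / (7580 − 2430) = 0.4718.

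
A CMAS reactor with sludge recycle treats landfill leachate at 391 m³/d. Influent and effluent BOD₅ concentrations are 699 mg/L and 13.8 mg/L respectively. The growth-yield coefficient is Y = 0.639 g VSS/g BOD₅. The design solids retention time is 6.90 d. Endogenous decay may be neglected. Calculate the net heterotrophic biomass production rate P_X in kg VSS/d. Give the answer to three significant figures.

With endogenous decay neglected, the observed yield equals the true yield: Y_obs = Y = 0.639 g VSS/g BOD₅.
Substrate removed = Q·(S₀ − S) = 391 m³/d × (699 − 13.8) g/m³ = 2.68×10^5 g/d = 267.9 kg/d.
P_X = Y_obs · Q(S₀ − S) = 0.6390 × 267.9 = 171.2 kg VSS/d.

P_X ≈ 171 kg VSS/d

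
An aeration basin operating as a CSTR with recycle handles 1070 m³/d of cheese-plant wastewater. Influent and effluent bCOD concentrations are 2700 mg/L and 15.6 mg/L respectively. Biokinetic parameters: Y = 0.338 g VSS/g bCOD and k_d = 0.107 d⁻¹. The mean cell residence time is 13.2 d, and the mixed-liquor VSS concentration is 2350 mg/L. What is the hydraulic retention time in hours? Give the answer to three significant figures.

Steady-state biomass mass balance: V·X·(1 + k_d·θ_c) = Y·Q·(S₀ − S)·θ_c, so V = 0.338 × 1070 × (2700 − 15.6) × 13.2 / [2350 × (1 + 0.107 × 13.2)] = 1.28×10^7 / 5669 = 2260 m³.
HRT = V/Q = 2260 m³ / 1070 m³·d⁻¹ = 2.113 d × 24 = 50.70 h.

τ ≈ 50.7 h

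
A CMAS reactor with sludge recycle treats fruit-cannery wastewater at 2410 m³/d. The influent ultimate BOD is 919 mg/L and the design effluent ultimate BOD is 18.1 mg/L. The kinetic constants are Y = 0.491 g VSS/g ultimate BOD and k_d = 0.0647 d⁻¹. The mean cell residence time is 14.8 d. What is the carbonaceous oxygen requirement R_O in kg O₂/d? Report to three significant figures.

Y_obs = Y / (1 + k_d θ_c) = 0.491 / (1 + 0.0647 × 14.8) = 0.491 / 1.958 = 0.2508.
Mass of ultimate BOD removed per day: Q(S₀ − S) = 2410 × 900.9 g/m³ = 2171 kg/d.
Biomass synthesised: P_X = Y_obs × 2171 = 544.6 kg VSS/d.
R_O = Q·ΔS − 1.42 P_X = 2171 − 773.3 = 1398 kg O₂/d.

R_O ≈ 1400 kg O₂/d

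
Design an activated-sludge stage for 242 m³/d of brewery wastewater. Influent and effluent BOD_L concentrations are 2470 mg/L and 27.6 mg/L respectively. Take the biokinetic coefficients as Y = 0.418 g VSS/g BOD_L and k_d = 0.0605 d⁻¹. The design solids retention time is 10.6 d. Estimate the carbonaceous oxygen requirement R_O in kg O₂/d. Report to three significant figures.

R_O ≈ 377 kg O₂/d

The observed yield is Y_obs = Y/(1 + k_d·θ_c) = 0.418 / (1 + 0.0605 × 10.6) = 0.418 / 1.641 = 0.2547 g VSS per g BOD_L removed.
Q·(S₀ − S) = 242 × (2470 − 27.6) × 10⁻³ = 591.1 kg/d removed.
P_X = Y_obs·Q·(S₀ − S) = 0.2547 × 591.1 = 150.5 kg VSS/d.
R_O = Q·(S₀ − S) − 1.42·P_X = 591.1 − 1.42 × 150.5 = 377.3 kg O₂/d.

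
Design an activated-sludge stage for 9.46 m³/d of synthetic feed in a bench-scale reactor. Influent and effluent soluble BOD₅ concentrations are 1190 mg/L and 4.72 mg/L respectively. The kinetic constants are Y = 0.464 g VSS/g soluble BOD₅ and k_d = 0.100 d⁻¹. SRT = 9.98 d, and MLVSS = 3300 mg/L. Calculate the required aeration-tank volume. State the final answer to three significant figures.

V ≈ 7.88 m³

Rearranging the biomass balance for a CMAS with decay, V = Y·Q·ΔS·θ_c / [X·(1+k_d θ_c)] = 0.464 × 9.46 × (1190 − 4.72) × 9.98 / [3300 × (1 + 0.100 × 9.98)] = 5.19×10^4 / 6593 = 7.875 m³.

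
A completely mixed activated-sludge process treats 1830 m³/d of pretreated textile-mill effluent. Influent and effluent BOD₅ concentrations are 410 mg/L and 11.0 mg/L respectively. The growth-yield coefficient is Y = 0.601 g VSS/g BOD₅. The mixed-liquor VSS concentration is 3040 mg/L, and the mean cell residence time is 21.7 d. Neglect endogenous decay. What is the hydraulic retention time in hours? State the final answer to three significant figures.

τ ≈ 41.1 h

V·X = Y·Q·ΔS·θ_c gives V = 0.601 × 1830 × (410 − 11.0) × 21.7 / 3040 = 3132 m³.
Hydraulic retention time τ = V/Q = 3132 / 1830 = 1.712 d = 41.08 h.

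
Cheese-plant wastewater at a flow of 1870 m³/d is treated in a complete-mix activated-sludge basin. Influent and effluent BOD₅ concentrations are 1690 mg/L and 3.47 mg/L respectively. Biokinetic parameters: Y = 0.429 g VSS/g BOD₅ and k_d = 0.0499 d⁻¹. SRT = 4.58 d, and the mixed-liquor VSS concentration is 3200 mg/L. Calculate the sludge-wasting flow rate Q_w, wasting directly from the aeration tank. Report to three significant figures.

Q_w ≈ 344 m³/d

Steady-state biomass mass balance: V·X·(1 + k_d·θ_c) = Y·Q·(S₀ − S)·θ_c, so V = 0.429 × 1870 × (1690 − 3.47) × 4.58 / [3200 × (1 + 0.0499 × 4.58)] = 6.2×10^6 / 3931 = 1576 m³.
For wasting at MLVSS concentration, Q_w = V/θ_c = 1576/4.58 = 344.2 m³/d.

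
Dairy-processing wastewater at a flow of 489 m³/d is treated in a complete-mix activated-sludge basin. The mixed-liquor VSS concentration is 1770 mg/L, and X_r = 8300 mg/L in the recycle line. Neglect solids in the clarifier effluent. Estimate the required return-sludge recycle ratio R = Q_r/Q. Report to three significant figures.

Solids balance on the clarifier gives (1+R)X = R·X_r, so R = X/(X_r − X) = 1770 / (8300 − 1770) = 0.2711.

R ≈ 0.271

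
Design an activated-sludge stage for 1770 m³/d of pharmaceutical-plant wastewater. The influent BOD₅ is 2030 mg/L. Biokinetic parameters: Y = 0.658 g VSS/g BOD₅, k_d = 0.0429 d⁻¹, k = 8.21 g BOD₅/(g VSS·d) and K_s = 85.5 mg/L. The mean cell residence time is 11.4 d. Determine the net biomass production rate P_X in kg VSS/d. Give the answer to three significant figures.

P_X ≈ 1590 kg VSS/d

From the Monod/SRT balance for a CMAS, S = K_s·(1+k_d θ_c)/[θ_c·(Y k − k_d) − 1] = 85.5 × (1 + 0.0429 × 11.4) / [11.4 × (0.658 × 8.21 − 0.0429) − 1] = 127.3 / 60.10 = 2.119 mg/L.
Correct the yield for decay: Y_obs = Y/(1 + k_d θ_c) = 0.658 / (1 + 0.0429 × 11.4) = 0.658 / 1.489 = 0.4419.
ΔS = 2030 − 2.12 = 2028 mg/L, so the substrate removal rate is 1770 × 2028/1000 = 3589 kg BOD₅/d.
P_X = Y_obs · Q(S₀ − S) = 0.4419 × 3589 = 1586 kg VSS/d.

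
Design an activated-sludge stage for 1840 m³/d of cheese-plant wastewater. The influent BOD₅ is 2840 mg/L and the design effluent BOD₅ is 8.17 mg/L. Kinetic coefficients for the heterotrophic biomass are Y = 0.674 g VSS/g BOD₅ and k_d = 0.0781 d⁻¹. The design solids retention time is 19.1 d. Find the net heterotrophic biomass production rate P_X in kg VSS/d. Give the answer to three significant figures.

The observed yield is Y_obs = Y/(1 + k_d·θ_c) = 0.674 / (1 + 0.0781 × 19.1) = 0.674 / 2.492 = 0.2705 g VSS per g BOD₅ removed.
Q·(S₀ − S) = 1840 × (2840 − 8.17) × 10⁻³ = 5211 kg/d removed.
P_X = Y_obs · Q(S₀ − S) = 0.2705 × 5211 = 1409 kg VSS/d.

P_X ≈ 1410 kg VSS/d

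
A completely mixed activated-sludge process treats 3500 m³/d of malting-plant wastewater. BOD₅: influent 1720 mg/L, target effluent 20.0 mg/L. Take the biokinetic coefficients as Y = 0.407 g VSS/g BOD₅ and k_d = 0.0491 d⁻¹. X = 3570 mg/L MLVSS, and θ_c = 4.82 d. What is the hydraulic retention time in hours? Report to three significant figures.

τ ≈ 18.1 h

From the SRT design equation V = Y Q (S₀−S) θ_c / [X (1 + k_d θ_c)] = 0.407 × 3500 × (1720 − 20.0) × 4.82 / [3570 × (1 + 0.0491 × 4.82)] = 1.17×10^7 / 4415 = 2644 m³.
HRT = V/Q = 2644 m³ / 3500 m³·d⁻¹ = 0.7554 d × 24 = 18.13 h.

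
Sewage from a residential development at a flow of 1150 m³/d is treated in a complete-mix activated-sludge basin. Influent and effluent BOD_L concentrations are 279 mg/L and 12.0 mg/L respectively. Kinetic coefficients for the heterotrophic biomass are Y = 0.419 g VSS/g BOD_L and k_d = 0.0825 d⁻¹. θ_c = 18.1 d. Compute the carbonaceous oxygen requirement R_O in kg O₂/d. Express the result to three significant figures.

R_O ≈ 234 kg O₂/d

Correct the yield for decay: Y_obs = Y/(1 + k_d θ_c) = 0.419 / (1 + 0.0825 × 18.1) = 0.419 / 2.493 = 0.1681.
Q·(S₀ − S) = 1150 × (279 − 12.0) × 10⁻³ = 307.1 kg/d removed.
Biomass synthesised: P_X = Y_obs × 307.1 = 51.60 kg VSS/d.
R_O = Q·(S₀ − S) − 1.42·P_X = 307.1 − 1.42 × 51.60 = 233.8 kg O₂/d.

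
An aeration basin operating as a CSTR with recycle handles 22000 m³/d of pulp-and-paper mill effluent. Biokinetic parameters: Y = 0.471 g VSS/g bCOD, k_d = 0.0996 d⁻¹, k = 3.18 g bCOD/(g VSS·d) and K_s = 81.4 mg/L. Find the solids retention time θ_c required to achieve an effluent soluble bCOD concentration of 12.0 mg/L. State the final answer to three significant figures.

From 1/θ_c = Y·k·S/(K_s + S) − k_d: Y·k·S/(K_s+S) = 0.471 × 3.18 × 12.0 / (81.4 + 12.0) = 0.1924 d⁻¹.
Then 1/θ_c = μ − k_d = 0.1924 − 0.0996 = 0.09283 d⁻¹, giving θ_c = 10.77 d.

θ_c ≈ 10.8 d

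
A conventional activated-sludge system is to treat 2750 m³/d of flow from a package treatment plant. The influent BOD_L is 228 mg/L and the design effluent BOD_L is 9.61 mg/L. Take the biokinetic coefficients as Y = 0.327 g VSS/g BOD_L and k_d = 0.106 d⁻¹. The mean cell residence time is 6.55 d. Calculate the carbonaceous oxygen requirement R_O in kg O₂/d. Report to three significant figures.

Observed yield with endogenous decay: Y_obs = Y / (1 + k_d·θ_c) = 0.327 / (1 + 0.106 × 6.55) = 0.327 / 1.694 = 0.1930 g VSS/g BOD_L.
Substrate removed = Q·(S₀ − S) = 2750 m³/d × (228 − 9.61) g/m³ = 6.01×10^5 g/d = 600.6 kg/d.
Biomass synthesised: P_X = Y_obs × 600.6 = 115.9 kg VSS/d.
R_O = Q·(S₀ − S) − 1.42·P_X = 600.6 − 1.42 × 115.9 = 436.0 kg O₂/d.

R_O ≈ 436 kg O₂/d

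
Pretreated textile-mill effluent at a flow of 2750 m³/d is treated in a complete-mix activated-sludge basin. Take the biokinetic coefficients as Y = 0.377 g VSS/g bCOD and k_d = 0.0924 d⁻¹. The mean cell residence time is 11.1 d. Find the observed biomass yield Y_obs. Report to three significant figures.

Correct the yield for decay: Y_obs = Y/(1 + k_d θ_c) = 0.377 / (1 + 0.0924 × 11.1) = 0.377 / 2.026 = 0.1861.

Y_obs ≈ 0.186 g VSS/g bCOD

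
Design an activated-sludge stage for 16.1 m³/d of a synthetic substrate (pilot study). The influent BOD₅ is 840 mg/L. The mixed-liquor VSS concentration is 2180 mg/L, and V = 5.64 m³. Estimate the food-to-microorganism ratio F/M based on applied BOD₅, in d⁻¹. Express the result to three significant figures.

F/M ≈ 1.10 d⁻¹

Food-to-microorganism ratio F/M = Q S₀ / (V X) = 16.1 × 840 / (5.640 × 2180) = 1.100 d⁻¹.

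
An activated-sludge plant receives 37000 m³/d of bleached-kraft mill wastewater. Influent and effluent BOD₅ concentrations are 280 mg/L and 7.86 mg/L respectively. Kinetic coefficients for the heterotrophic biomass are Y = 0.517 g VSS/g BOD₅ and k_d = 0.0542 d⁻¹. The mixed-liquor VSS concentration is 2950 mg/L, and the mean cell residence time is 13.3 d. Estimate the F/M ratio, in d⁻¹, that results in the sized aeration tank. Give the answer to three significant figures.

From the SRT design equation V = Y Q (S₀−S) θ_c / [X (1 + k_d θ_c)] = 0.517 × 37000 × (280 − 7.86) × 13.3 / [2950 × (1 + 0.0542 × 13.3)] = 6.92×10^7 / 5077 = 13639 m³.
F/M = applied load / biomass = Q·S₀/(V·X) = 37000 × 280 / (13639 × 2950) = 0.2575 d⁻¹.

F/M ≈ 0.257 d⁻¹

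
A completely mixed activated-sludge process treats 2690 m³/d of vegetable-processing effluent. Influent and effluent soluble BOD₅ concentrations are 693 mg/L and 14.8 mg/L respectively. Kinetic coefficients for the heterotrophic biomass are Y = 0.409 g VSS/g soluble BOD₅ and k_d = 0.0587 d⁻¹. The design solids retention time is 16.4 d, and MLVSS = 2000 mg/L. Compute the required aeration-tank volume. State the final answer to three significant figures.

From the SRT design equation V = Y Q (S₀−S) θ_c / [X (1 + k_d θ_c)] = 0.409 × 2690 × (693 − 14.8) × 16.4 / [2000 × (1 + 0.0587 × 16.4)] = 1.22×10^7 / 3925 = 3117 m³.

V ≈ 3120 m³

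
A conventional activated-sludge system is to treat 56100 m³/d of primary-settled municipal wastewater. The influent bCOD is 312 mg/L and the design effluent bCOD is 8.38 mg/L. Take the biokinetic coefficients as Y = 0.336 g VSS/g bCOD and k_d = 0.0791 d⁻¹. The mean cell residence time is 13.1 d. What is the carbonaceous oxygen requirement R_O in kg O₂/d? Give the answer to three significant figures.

R_O ≈ 13000 kg O₂/d

Observed yield with endogenous decay: Y_obs = Y / (1 + k_d·θ_c) = 0.336 / (1 + 0.0791 × 13.1) = 0.336 / 2.036 = 0.1650 g VSS/g bCOD.
ΔS = 312 − 8.38 = 303.6 mg/L, so the substrate removal rate is 56100 × 303.6/1000 = 17033 kg bCOD/d.
Biomass synthesised: P_X = Y_obs × 17033 = 2811 kg VSS/d.
R_O = Q·ΔS − 1.42 P_X = 17033 − 3991 = 13042 kg O₂/d.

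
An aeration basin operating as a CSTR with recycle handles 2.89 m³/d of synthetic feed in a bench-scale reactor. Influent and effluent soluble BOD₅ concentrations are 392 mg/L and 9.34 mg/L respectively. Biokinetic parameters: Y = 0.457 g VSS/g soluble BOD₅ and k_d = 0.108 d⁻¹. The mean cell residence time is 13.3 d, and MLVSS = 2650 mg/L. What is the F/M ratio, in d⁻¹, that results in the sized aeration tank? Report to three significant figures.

From the SRT design equation V = Y Q (S₀−S) θ_c / [X (1 + k_d θ_c)] = 0.457 × 2.89 × (392 − 9.34) × 13.3 / [2650 × (1 + 0.108 × 13.3)] = 6.72×10^3 / 6456 = 1.041 m³.
F/M = Q·S₀ / (V·X) = 2.89 × 392 / (1.041 × 2650) = 0.4106 g soluble BOD₅·(g VSS·d)⁻¹.

F/M ≈ 0.411 d⁻¹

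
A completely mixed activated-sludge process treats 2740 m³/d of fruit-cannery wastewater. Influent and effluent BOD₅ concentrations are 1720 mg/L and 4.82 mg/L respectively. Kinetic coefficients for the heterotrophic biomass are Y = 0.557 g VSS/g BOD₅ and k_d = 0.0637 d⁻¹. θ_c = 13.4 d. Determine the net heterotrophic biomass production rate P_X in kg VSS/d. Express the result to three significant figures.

P_X ≈ 1410 kg VSS/d

The observed yield is Y_obs = Y/(1 + k_d·θ_c) = 0.557 / (1 + 0.0637 × 13.4) = 0.557 / 1.854 = 0.3005 g VSS per g BOD₅ removed.
ΔS = 1720 − 4.82 = 1715 mg/L, so the substrate removal rate is 2740 × 1715/1000 = 4700 kg BOD₅/d.
P_X = Y_obs · Q(S₀ − S) = 0.3005 × 4700 = 1412 kg VSS/d.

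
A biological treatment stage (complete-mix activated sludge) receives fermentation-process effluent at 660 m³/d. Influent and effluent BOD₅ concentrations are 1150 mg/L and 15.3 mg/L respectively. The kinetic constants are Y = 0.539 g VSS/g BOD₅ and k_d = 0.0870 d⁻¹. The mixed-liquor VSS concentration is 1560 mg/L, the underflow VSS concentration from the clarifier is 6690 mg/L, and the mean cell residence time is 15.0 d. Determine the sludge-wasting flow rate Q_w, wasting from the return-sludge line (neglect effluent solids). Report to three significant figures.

Rearranging the biomass balance for a CMAS with decay, V = Y·Q·ΔS·θ_c / [X·(1+k_d θ_c)] = 0.539 × 660 × (1150 − 15.3) × 15.0 / [1560 × (1 + 0.0870 × 15.0)] = 6.05×10^6 / 3596 = 1684 m³.
Wasting from the return line (neglecting effluent solids): Q_w = V·X / (θ_c·X_r) = 1684 × 1560 / (15.0 × 6690) = 26.18 m³/d.

Q_w ≈ 26.2 m³/d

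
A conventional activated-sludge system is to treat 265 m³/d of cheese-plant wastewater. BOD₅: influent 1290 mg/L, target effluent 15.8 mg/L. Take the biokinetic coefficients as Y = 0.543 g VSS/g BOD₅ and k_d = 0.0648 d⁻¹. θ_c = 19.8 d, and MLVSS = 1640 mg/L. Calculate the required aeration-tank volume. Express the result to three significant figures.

V ≈ 970 m³

Rearranging the biomass balance for a CMAS with decay, V = Y·Q·ΔS·θ_c / [X·(1+k_d θ_c)] = 0.543 × 265 × (1290 − 15.8) × 19.8 / [1640 × (1 + 0.0648 × 19.8)] = 3.63×10^6 / 3744 = 969.6 m³.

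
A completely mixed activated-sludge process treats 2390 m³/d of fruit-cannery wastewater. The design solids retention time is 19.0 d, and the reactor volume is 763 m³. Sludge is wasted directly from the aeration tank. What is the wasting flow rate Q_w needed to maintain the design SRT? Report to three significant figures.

For wasting at MLVSS concentration, Q_w = V/θ_c = 763.0/19.0 = 40.16 m³/d.

Q_w ≈ 40.2 m³/d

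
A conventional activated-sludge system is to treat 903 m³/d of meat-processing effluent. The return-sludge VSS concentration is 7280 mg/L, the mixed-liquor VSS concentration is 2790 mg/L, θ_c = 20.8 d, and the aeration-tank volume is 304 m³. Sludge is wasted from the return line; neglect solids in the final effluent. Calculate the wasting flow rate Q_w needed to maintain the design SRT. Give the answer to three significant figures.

Wasting from the return line (neglecting effluent solids): Q_w = V·X / (θ_c·X_r) = 304.0 × 2790 / (20.8 × 7280) = 5.601 m³/d.

Q_w ≈ 5.60 m³/d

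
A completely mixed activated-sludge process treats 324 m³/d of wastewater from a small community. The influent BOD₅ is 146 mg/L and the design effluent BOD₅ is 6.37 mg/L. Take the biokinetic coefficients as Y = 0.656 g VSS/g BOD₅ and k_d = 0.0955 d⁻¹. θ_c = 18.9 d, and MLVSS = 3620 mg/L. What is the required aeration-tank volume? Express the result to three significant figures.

From the SRT design equation V = Y Q (S₀−S) θ_c / [X (1 + k_d θ_c)] = 0.656 × 324 × (146 − 6.37) × 18.9 / [3620 × (1 + 0.0955 × 18.9)] = 5.61×10^5 / 10154 = 55.24 m³.

V ≈ 55.2 m³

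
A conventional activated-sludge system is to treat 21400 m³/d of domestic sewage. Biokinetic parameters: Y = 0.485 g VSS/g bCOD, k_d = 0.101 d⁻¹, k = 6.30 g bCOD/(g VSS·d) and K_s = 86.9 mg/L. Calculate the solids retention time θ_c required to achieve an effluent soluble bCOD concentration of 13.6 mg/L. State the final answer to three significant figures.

Specific growth rate at S = 13.6 mg/L: μ = YkS/(K_s+S) = 0.485·6.30·13.6/(86.9+13.6) = 0.4135 d⁻¹.
Then 1/θ_c = μ − k_d = 0.4135 − 0.101 = 0.3125 d⁻¹, giving θ_c = 3.200 d.

θ_c ≈ 3.20 d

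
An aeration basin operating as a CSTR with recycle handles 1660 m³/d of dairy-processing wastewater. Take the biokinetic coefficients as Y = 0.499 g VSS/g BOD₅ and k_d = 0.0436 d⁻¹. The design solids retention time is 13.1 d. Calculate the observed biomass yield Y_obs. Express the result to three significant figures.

The observed yield is Y_obs = Y/(1 + k_d·θ_c) = 0.499 / (1 + 0.0436 × 13.1) = 0.499 / 1.571 = 0.3176 g VSS per g BOD₅ removed.

Y_obs ≈ 0.318 g VSS/g BOD₅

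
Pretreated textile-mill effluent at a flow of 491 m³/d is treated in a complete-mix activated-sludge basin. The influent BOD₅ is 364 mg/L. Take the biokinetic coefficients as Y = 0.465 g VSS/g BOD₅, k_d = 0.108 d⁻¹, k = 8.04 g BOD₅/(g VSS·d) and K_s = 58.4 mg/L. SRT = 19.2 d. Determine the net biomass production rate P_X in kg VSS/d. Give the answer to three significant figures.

P_X ≈ 26.8 kg VSS/d

Effluent substrate depends only on kinetics and SRT: S = K_s(1 + k_d θ_c) / [θ_c(Yk − k_d) − 1] = 58.4 × (1 + 0.108 × 19.2) / [19.2 × (0.465 × 8.04 − 0.108) − 1] = 179.5 / 68.71 = 2.612 mg/L.
Y_obs = Y / (1 + k_d θ_c) = 0.465 / (1 + 0.108 × 19.2) = 0.465 / 3.074 = 0.1513.
Mass of BOD₅ removed per day: Q(S₀ − S) = 491 × 361.4 g/m³ = 177.4 kg/d.
So the net sludge growth is P_X = 0.1513 × 177.4 = 26.84 kg VSS/d.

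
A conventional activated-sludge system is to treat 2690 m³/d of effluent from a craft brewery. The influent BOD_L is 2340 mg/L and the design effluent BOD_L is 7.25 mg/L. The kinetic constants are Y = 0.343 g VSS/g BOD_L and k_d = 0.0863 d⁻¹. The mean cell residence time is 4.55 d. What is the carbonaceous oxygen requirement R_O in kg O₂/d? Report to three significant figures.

The observed yield is Y_obs = Y/(1 + k_d·θ_c) = 0.343 / (1 + 0.0863 × 4.55) = 0.343 / 1.393 = 0.2463 g VSS per g BOD_L removed.
Q·(S₀ − S) = 2690 × (2340 − 7.25) × 10⁻³ = 6275 kg/d removed.
Biomass synthesised: P_X = Y_obs × 6275 = 1545 kg VSS/d.
R_O = Q·ΔS − 1.42 P_X = 6275 − 2195 = 4080 kg O₂/d.

R_O ≈ 4080 kg O₂/d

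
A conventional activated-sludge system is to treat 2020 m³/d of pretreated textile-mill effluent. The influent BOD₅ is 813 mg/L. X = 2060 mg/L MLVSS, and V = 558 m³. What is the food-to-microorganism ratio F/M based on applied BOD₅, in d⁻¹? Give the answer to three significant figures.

F/M = applied load / biomass = Q·S₀/(V·X) = 2020 × 813 / (558.0 × 2060) = 1.429 d⁻¹.

F/M ≈ 1.43 d⁻¹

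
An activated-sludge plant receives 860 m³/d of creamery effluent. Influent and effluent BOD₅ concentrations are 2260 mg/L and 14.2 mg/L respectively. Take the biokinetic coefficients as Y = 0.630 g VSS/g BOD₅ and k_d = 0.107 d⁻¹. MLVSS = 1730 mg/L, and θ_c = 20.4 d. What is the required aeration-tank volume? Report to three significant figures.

From the SRT design equation V = Y Q (S₀−S) θ_c / [X (1 + k_d θ_c)] = 0.630 × 860 × (2260 − 14.2) × 20.4 / [1730 × (1 + 0.107 × 20.4)] = 2.48×10^7 / 5506 = 4508 m³.

V ≈ 4510 m³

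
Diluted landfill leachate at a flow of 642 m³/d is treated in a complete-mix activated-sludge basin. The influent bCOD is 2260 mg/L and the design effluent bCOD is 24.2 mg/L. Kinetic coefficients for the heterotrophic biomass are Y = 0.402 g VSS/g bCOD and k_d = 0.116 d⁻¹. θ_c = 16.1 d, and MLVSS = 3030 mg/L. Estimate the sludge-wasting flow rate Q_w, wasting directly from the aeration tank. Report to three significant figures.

Rearranging the biomass balance for a CMAS with decay, V = Y·Q·ΔS·θ_c / [X·(1+k_d θ_c)] = 0.402 × 642 × (2260 − 24.2) × 16.1 / [3030 × (1 + 0.116 × 16.1)] = 9.29×10^6 / 8689 = 1069 m³.
With mixed-liquor wasting, θ_c = V/Q_w, so Q_w = V/θ_c = 1069/16.1 = 66.41 m³/d.

Q_w ≈ 66.4 m³/d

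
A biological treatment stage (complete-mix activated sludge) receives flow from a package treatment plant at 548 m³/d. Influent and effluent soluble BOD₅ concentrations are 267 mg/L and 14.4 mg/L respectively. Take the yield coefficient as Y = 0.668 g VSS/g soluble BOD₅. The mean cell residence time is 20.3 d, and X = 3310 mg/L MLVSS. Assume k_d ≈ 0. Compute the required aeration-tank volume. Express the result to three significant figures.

V·X = Y·Q·ΔS·θ_c gives V = 0.668 × 548 × (267 − 14.4) × 20.3 / 3310 = 567.1 m³.

V ≈ 567 m³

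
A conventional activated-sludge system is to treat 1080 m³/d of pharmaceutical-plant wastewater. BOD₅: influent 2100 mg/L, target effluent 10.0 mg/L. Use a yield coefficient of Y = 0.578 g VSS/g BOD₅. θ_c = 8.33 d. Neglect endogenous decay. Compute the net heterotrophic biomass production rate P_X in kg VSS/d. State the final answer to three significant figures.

P_X ≈ 1300 kg VSS/d

With endogenous decay neglected, the observed yield equals the true yield: Y_obs = Y = 0.578 g VSS/g BOD₅.
Substrate removed = Q·(S₀ − S) = 1080 m³/d × (2100 − 10.0) g/m³ = 2.26×10^6 g/d = 2257 kg/d.
So the net sludge growth is P_X = 0.5780 × 2257 = 1305 kg VSS/d.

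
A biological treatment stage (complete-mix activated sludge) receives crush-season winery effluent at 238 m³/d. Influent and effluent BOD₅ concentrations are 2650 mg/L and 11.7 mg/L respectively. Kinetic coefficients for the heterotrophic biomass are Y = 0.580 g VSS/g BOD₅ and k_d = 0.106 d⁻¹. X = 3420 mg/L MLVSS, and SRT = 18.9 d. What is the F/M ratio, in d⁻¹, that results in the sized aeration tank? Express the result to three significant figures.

From the SRT design equation V = Y Q (S₀−S) θ_c / [X (1 + k_d θ_c)] = 0.580 × 238 × (2650 − 11.7) × 18.9 / [3420 × (1 + 0.106 × 18.9)] = 6.88×10^6 / 10272 = 670.1 m³.
Food-to-microorganism ratio F/M = Q S₀ / (V X) = 238 × 2650 / (670.1 × 3420) = 0.2752 d⁻¹.

F/M ≈ 0.275 d⁻¹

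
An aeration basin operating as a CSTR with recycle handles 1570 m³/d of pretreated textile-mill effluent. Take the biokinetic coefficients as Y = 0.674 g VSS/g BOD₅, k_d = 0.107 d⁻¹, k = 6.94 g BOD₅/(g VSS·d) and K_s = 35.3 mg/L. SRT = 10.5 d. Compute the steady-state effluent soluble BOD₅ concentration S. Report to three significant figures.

From the Monod/SRT balance for a CMAS, S = K_s·(1+k_d θ_c)/[θ_c·(Y k − k_d) − 1] = 35.3 × (1 + 0.107 × 10.5) / [10.5 × (0.674 × 6.94 − 0.107) − 1] = 74.96 / 46.99 = 1.595 mg/L.

S ≈ 1.60 mg/L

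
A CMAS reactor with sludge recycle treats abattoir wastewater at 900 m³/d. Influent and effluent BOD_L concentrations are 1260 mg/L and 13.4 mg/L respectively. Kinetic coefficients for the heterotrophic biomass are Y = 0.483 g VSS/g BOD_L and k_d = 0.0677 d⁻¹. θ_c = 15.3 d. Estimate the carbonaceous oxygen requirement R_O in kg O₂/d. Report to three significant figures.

Observed yield with endogenous decay: Y_obs = Y / (1 + k_d·θ_c) = 0.483 / (1 + 0.0677 × 15.3) = 0.483 / 2.036 = 0.2373 g VSS/g BOD_L.
Mass of BOD_L removed per day: Q(S₀ − S) = 900 × 1247 g/m³ = 1122 kg/d.
P_X = Y_obs·Q·(S₀ − S) = 0.2373 × 1122 = 266.2 kg VSS/d.
R_O = Q·ΔS − 1.42 P_X = 1122 − 378.0 = 744.0 kg O₂/d.

R_O ≈ 744 kg O₂/d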